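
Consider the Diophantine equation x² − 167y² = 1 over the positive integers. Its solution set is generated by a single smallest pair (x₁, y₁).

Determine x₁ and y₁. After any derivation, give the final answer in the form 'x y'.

d=167: √d = [12; 1,11,1,24] (ℓ=4, even), read p_3/q_3
i=0: a=12 ⇒ p=12, q=1
i=1: a=1 ⇒ p=13, q=1
i=2: a=11 ⇒ p=155, q=12
i=3: a=1 ⇒ p=168, q=13
(x₁, y₁) = (168, 13);  168² − 167·13² = 1 ✓

168 13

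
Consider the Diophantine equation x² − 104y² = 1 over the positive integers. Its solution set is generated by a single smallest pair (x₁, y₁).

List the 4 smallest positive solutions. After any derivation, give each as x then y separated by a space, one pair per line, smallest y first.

d=104: √d = [10; 5,20] (ℓ=2, even), read p_1/q_1
step 0: (10, 1)  from 10·(1,0) + (0,1)
step 1: (51, 5)  from 5·(10,1) + (1,0)
(x₁, y₁) = (51, 5);  51² − 104·5² = 1 ✓
(51+5√104)^2 = 5201 + 510√104
(51+5√104)^3 = 530451 + 52015√104
(51+5√104)^4 = 54100801 + 5305020√104

51 5
5201 510
530451 52015
54100801 5305020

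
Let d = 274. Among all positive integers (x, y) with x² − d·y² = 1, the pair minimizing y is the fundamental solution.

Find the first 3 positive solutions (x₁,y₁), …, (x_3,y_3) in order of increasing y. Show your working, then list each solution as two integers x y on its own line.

d=274: √d = [16; 1,1,4,4,1,1,32] (ℓ=7, odd), read p_13/q_13
a_0=16:  p_0=16·1+0=16,  q_0=16·0+1=1
…
a_11=4:  p_11=4·419253+93011=1770023,  q_11=4·25328+5619=106931
a_12=1:  p_12=1·1770023+419253=2189276,  q_12=1·106931+25328=132259
a_13=1:  p_13=1·2189276+1770023=3959299,  q_13=1·132259+106931=239190
(x₁, y₁) = (3959299, 239190);  3959299² − 274·239190² = 1 ✓
(x_2, y_2) = (3959299·3959299 + 274·239190·239190, 3959299·239190 + 239190·3959299) = (31352097142801, 1894049455620)
(x_3, y_3) = (3959299·31352097142801 + 274·239190·1894049455620, 3959299·1894049455620 + 239190·31352097142801) = (248264653730785753699, 14998216231173381570)

3959299 239190
31352097142801 1894049455620
248264653730785753699 14998216231173381570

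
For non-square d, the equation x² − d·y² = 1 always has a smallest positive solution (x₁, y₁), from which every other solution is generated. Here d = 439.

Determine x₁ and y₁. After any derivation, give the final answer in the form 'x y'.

[20; 1,19,1,40] for √439; ℓ=4 ⇒ convergent index 3
step 0: (20, 1)  from 20·(1,0) + (0,1)
step 1: (21, 1)  from 1·(20,1) + (1,0)
step 2: (419, 20)  from 19·(21,1) + (20,1)
step 3: (440, 21)  from 1·(419,20) + (21,1)
fundamental: x₁=440, y₁=21  (since 193600 − 439·441 = 1)

440 21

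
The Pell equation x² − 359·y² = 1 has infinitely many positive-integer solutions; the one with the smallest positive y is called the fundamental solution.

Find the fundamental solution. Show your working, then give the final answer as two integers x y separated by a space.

360 19

√359 → a₀=18, period (1,17,1,36); ℓ=4 even so k=3
a_0=18:  p_0=18·1+0=18,  q_0=18·0+1=1
a_1=1:  p_1=1·18+1=19,  q_1=1·1+0=1
a_2=17:  p_2=17·19+18=341,  q_2=17·1+1=18
a_3=1:  p_3=1·341+19=360,  q_3=1·18+1=19
→ (360, 19).  Check: 360²=129600, 359·19²=129599, difference 1.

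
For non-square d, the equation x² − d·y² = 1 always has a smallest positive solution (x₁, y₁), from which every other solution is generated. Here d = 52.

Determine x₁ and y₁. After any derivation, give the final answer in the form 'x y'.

649 90

[7; 4,1,2,1,4,14] for √52; ℓ=6 ⇒ convergent index 5
k=0  a_k=7  p_k/q_k = 7/1
k=1  a_k=4  p_k/q_k = 29/4
k=2  a_k=1  p_k/q_k = 36/5
k=3  a_k=2  p_k/q_k = 101/14
k=4  a_k=1  p_k/q_k = 137/19
k=5  a_k=4  p_k/q_k = 649/90
(x₁, y₁) = (649, 90);  649² − 52·90² = 1 ✓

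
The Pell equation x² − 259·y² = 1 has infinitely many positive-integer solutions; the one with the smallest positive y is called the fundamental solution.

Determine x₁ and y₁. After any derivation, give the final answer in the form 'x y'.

√259 → a₀=16, period (10,1,2,3,4,3,2,1,10,32); ℓ=10 even so k=9
step 0: (16, 1)  from 16·(1,0) + (0,1)
…
step 5: (7403, 460)  from 4·(1722,107) + (515,32)
…
step 8: (79196, 4921)  from 1·(55265,3434) + (23931,1487)
step 9: (847225, 52644)  from 10·(79196,4921) + (55265,3434)
fundamental: x₁=847225, y₁=52644  (since 717790200625 − 259·2771390736 = 1)

847225 52644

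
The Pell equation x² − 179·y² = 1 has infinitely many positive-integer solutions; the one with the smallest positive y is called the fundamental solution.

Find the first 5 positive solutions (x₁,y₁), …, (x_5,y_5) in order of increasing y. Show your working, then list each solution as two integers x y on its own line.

4190210 313191
35115719688199 2624672120220
294284479589372473370 21995854729733779209
2466227538440333747559727201 184334500894152933286567560
20668022587695847460244899657331050 1544800537983355129318686777395991

[13; 2,1,1,1,3,…,1,2,26] for √179; ℓ=14 ⇒ convergent index 13
step 0: (13, 1)  from 13·(1,0) + (0,1)
step 1: (27, 2)  from 2·(13,1) + (1,0)
…
step 7: (26999, 2018)  from 13·(2047,153) + (388,29)
…
step 10: (575167, 42990)  from 1·(438125,32747) + (137042,10243)
step 11: (1013292, 75737)  from 1·(575167,42990) + (438125,32747)
step 12: (1588459, 118727)  from 1·(1013292,75737) + (575167,42990)
step 13: (4190210, 313191)  from 2·(1588459,118727) + (1013292,75737)
→ (4190210, 313191).  Check: 4190210²=17557859844100, 179·313191²=17557859844099, difference 1.
k=2:  x_2 = 4190210·4190210+179·313191·313191 = 35115719688199,  y_2 = 4190210·313191+313191·4190210 = 2624672120220
k=3:  x_3 = 4190210·35115719688199+179·313191·2624672120220 = 294284479589372473370,  y_3 = 4190210·2624672120220+313191·35115719688199 = 21995854729733779209
k=4:  x_4 = 4190210·294284479589372473370+179·313191·21995854729733779209 = 2466227538440333747559727201,  y_4 = 4190210·21995854729733779209+313191·294284479589372473370 = 184334500894152933286567560
k=5:  x_5 = 4190210·2466227538440333747559727201+179·313191·184334500894152933286567560 = 20668022587695847460244899657331050,  y_5 = 4190210·184334500894152933286567560+313191·2466227538440333747559727201 = 1544800537983355129318686777395991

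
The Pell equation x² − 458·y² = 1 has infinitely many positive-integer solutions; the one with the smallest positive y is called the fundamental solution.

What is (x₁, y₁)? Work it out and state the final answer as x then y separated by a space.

22899 1070

√458 → a₀=21, period (2,2,42); ℓ=3 odd so k=5
k=0  a_k=21  p_k/q_k = 21/1
k=1  a_k=2  p_k/q_k = 43/2
…
k=4  a_k=2  p_k/q_k = 9181/429
k=5  a_k=2  p_k/q_k = 22899/1070
fundamental: x₁=22899, y₁=1070  (since 524364201 − 458·1144900 = 1)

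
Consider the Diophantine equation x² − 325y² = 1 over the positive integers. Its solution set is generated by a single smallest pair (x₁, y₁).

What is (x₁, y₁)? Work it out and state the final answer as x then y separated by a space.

649 36

d=325: √d = [18; 36] (ℓ=1, odd), read p_1/q_1
i=0: a=18 ⇒ p=18, q=1
i=1: a=36 ⇒ p=649, q=36
→ (649, 36).  Check: 649²=421201, 325·36²=421200, difference 1.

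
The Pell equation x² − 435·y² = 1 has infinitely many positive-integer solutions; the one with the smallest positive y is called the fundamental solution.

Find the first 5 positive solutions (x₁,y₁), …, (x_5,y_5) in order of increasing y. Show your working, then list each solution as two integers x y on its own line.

√435 → a₀=20, period (1,5,1,40); ℓ=4 even so k=3
k=0  a_k=20  p_k/q_k = 20/1
…
k=2  a_k=5  p_k/q_k = 125/6
k=3  a_k=1  p_k/q_k = 146/7
(x₁, y₁) = (146, 7);  146² − 435·7² = 1 ✓
(146+7√435)^2 = 42631 + 2044√435
(146+7√435)^3 = 12448106 + 596841√435
(146+7√435)^4 = 3634804321 + 174275528√435
(146+7√435)^5 = 1061350413626 + 50887857335√435

146 7
42631 2044
12448106 596841
3634804321 174275528
1061350413626 50887857335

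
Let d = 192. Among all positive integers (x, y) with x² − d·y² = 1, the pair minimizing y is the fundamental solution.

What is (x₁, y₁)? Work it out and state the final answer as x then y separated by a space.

97 7

√192 → a₀=13, period (1,5,1,26); ℓ=4 even so k=3
a_0=13:  p_0=13·1+0=13,  q_0=13·0+1=1
…
a_2=5:  p_2=5·14+13=83,  q_2=5·1+1=6
a_3=1:  p_3=1·83+14=97,  q_3=1·6+1=7
(x₁, y₁) = (97, 7);  97² − 192·7² = 1 ✓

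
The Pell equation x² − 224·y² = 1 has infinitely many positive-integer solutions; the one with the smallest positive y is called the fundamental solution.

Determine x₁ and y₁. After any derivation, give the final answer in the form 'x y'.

15 1

√224 = [14; 1,28, …], period ℓ=2 (even) → k=1
i=0: a=14 ⇒ p=14, q=1
i=1: a=1 ⇒ p=15, q=1
→ (15, 1).  Check: 15²=225, 224·1²=224, difference 1.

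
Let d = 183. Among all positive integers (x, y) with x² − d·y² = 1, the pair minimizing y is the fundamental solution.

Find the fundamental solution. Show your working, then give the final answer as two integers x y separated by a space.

d=183: √d = [13; 1,1,8,1,1,26] (ℓ=6, even), read p_5/q_5
a_0=13:  p_0=13·1+0=13,  q_0=13·0+1=1
…
a_4=1:  p_4=1·230+27=257,  q_4=1·17+2=19
a_5=1:  p_5=1·257+230=487,  q_5=1·19+17=36
→ (487, 36).  Check: 487²=237169, 183·36²=237168, difference 1.

487 36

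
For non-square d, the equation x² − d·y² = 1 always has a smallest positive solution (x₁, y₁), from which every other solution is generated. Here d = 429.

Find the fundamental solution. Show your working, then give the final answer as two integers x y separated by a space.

1524095 73584

d=429: √d = [20; 1,2,2,9,1,12,1,9,2,2,1,40] (ℓ=12, even), read p_11/q_11
i=0: a=20 ⇒ p=20, q=1
…
i=5: a=1 ⇒ p=1512, q=73
i=6: a=12 ⇒ p=19511, q=942
…
i=8: a=9 ⇒ p=208718, q=10077
…
i=10: a=2 ⇒ p=1085636, q=52415
i=11: a=1 ⇒ p=1524095, q=73584
(x₁, y₁) = (1524095, 73584);  1524095² − 429·73584² = 1 ✓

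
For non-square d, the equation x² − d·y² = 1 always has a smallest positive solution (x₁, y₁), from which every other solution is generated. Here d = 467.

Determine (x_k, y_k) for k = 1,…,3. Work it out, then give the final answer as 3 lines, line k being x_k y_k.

[21; 1,1,1,1,3,…,1,1,42] for √467; ℓ=14 ⇒ convergent index 13
step 0: (21, 1)  from 21·(1,0) + (0,1)
step 1: (22, 1)  from 1·(21,1) + (1,0)
step 2: (43, 2)  from 1·(22,1) + (21,1)
step 3: (65, 3)  from 1·(43,2) + (22,1)
…
step 7: (27164, 1257)  from 21·(1275,59) + (389,18)
…
step 10: (358232, 16577)  from 1·(275465,12747) + (82767,3830)
step 11: (633697, 29324)  from 1·(358232,16577) + (275465,12747)
step 12: (991929, 45901)  from 1·(633697,29324) + (358232,16577)
step 13: (1625626, 75225)  from 1·(991929,45901) + (633697,29324)
→ (1625626, 75225).  Check: 1625626²=2642659891876, 467·75225²=2642659891875, difference 1.
(x_2, y_2) = (1625626·1625626 + 467·75225·75225, 1625626·75225 + 75225·1625626) = (5285319783751, 244575431700)
(x_3, y_3) = (1625626·5285319783751 + 467·75225·244575431700, 1625626·244575431700 + 75225·5285319783751) = (17183906517558380626, 795176361465413175)

1625626 75225
5285319783751 244575431700
17183906517558380626 795176361465413175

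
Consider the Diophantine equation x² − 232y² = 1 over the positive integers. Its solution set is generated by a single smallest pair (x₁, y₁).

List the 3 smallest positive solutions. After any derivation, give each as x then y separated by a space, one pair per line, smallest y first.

19603 1287
768555217 50458122
30131975818099 1978261129845

√232 → a₀=15, period (4,3,7,3,4,30); ℓ=6 even so k=5
i=0: a=15 ⇒ p=15, q=1
…
i=2: a=3 ⇒ p=198, q=13
…
i=4: a=3 ⇒ p=4539, q=298
i=5: a=4 ⇒ p=19603, q=1287
fundamental: x₁=19603, y₁=1287  (since 384277609 − 232·1656369 = 1)
(x_2, y_2) = (19603·19603 + 232·1287·1287, 19603·1287 + 1287·19603) = (768555217, 50458122)
(x_3, y_3) = (19603·768555217 + 232·1287·50458122, 19603·50458122 + 1287·768555217) = (30131975818099, 1978261129845)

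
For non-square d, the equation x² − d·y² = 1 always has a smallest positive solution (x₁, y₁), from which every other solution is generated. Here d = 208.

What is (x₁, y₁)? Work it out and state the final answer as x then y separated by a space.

649 45

d=208: √d = [14; 2,2,1,2,2,28] (ℓ=6, even), read p_5/q_5
k=0  a_k=14  p_k/q_k = 14/1
…
k=2  a_k=2  p_k/q_k = 72/5
…
k=4  a_k=2  p_k/q_k = 274/19
k=5  a_k=2  p_k/q_k = 649/45
(x₁, y₁) = (649, 45);  649² − 208·45² = 1 ✓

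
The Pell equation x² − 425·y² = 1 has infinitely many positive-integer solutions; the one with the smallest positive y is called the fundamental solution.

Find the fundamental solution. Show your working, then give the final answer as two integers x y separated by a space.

√425 → a₀=20, period (1,1,1,1,1,1,40); ℓ=7 odd so k=13
i=0: a=20 ⇒ p=20, q=1
…
i=3: a=1 ⇒ p=62, q=3
i=4: a=1 ⇒ p=103, q=5
…
i=9: a=1 ⇒ p=22038, q=1069
…
i=12: a=1 ⇒ p=88420, q=4289
i=13: a=1 ⇒ p=143649, q=6968
→ (143649, 6968).  Check: 143649²=20635035201, 425·6968²=20635035200, difference 1.

143649 6968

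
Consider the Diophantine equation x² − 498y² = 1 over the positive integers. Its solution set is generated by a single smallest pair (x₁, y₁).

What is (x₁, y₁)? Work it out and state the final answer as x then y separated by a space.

d=498: √d = [22; 3,6,22,6,3,44] (ℓ=6, even), read p_5/q_5
a_0=22:  p_0=22·1+0=22,  q_0=22·0+1=1
…
a_3=22:  p_3=22·424+67=9395,  q_3=22·19+3=421
a_4=6:  p_4=6·9395+424=56794,  q_4=6·421+19=2545
a_5=3:  p_5=3·56794+9395=179777,  q_5=3·2545+421=8056
→ (179777, 8056).  Check: 179777²=32319769729, 498·8056²=32319769728, difference 1.

179777 8056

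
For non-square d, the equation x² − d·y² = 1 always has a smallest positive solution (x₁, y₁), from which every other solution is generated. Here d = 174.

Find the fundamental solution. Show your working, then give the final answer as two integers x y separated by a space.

[13; 5,4,5,26] for √174; ℓ=4 ⇒ convergent index 3
i=0: a=13 ⇒ p=13, q=1
i=1: a=5 ⇒ p=66, q=5
i=2: a=4 ⇒ p=277, q=21
i=3: a=5 ⇒ p=1451, q=110
fundamental: x₁=1451, y₁=110  (since 2105401 − 174·12100 = 1)

1451 110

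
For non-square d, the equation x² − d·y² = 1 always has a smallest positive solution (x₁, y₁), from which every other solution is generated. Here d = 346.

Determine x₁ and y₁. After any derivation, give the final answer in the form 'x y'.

√346 → a₀=18, period (1,1,1,1,36); ℓ=5 odd so k=9
k=0  a_k=18  p_k/q_k = 18/1
k=1  a_k=1  p_k/q_k = 19/1
k=2  a_k=1  p_k/q_k = 37/2
k=3  a_k=1  p_k/q_k = 56/3
k=4  a_k=1  p_k/q_k = 93/5
k=5  a_k=36  p_k/q_k = 3404/183
k=6  a_k=1  p_k/q_k = 3497/188
k=7  a_k=1  p_k/q_k = 6901/371
k=8  a_k=1  p_k/q_k = 10398/559
k=9  a_k=1  p_k/q_k = 17299/930
→ (17299, 930).  Check: 17299²=299255401, 346·930²=299255400, difference 1.

17299 930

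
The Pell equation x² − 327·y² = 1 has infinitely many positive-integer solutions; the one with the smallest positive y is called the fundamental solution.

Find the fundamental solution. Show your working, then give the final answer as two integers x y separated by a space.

[18; 12,36] for √327; ℓ=2 ⇒ convergent index 1
a_0=18:  p_0=18·1+0=18,  q_0=18·0+1=1
a_1=12:  p_1=12·18+1=217,  q_1=12·1+0=12
→ (217, 12).  Check: 217²=47089, 327·12²=47088, difference 1.

217 12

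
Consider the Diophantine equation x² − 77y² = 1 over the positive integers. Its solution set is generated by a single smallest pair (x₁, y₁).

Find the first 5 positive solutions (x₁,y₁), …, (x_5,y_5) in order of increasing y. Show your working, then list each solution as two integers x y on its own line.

√77 → a₀=8, period (1,3,2,3,1,16); ℓ=6 even so k=5
k=0  a_k=8  p_k/q_k = 8/1
…
k=2  a_k=3  p_k/q_k = 35/4
k=3  a_k=2  p_k/q_k = 79/9
k=4  a_k=3  p_k/q_k = 272/31
k=5  a_k=1  p_k/q_k = 351/40
(x₁, y₁) = (351, 40);  351² − 77·40² = 1 ✓
(x_2, y_2) = (351·351 + 77·40·40, 351·40 + 40·351) = (246401, 28080)
(x_3, y_3) = (351·246401 + 77·40·28080, 351·28080 + 40·246401) = (172973151, 19712120)
(x_4, y_4) = (351·172973151 + 77·40·19712120, 351·19712120 + 40·172973151) = (121426905601, 13837880160)
(x_5, y_5) = (351·121426905601 + 77·40·13837880160, 351·13837880160 + 40·121426905601) = (85241514758751, 9714172160200)

351 40
246401 28080
172973151 19712120
121426905601 13837880160
85241514758751 9714172160200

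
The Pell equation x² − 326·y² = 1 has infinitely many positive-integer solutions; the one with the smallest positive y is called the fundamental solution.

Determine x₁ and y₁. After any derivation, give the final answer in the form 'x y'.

√326 → a₀=18, period (18,36); ℓ=2 even so k=1
a_0=18:  p_0=18·1+0=18,  q_0=18·0+1=1
a_1=18:  p_1=18·18+1=325,  q_1=18·1+0=18
fundamental: x₁=325, y₁=18  (since 105625 − 326·324 = 1)

325 18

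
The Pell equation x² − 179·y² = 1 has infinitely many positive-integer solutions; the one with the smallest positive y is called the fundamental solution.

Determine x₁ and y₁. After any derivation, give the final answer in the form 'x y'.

√179 → a₀=13, period (2,1,1,1,3,…,1,2,26); ℓ=14 even so k=13
step 0: (13, 1)  from 13·(1,0) + (0,1)
step 1: (27, 2)  from 2·(13,1) + (1,0)
…
step 3: (67, 5)  from 1·(40,3) + (27,2)
step 4: (107, 8)  from 1·(67,5) + (40,3)
…
step 11: (1013292, 75737)  from 1·(575167,42990) + (438125,32747)
step 12: (1588459, 118727)  from 1·(1013292,75737) + (575167,42990)
step 13: (4190210, 313191)  from 2·(1588459,118727) + (1013292,75737)
(x₁, y₁) = (4190210, 313191);  4190210² − 179·313191² = 1 ✓

4190210 313191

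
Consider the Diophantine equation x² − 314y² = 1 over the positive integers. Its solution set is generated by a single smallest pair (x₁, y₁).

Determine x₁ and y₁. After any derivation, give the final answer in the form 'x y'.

392499 22150

√314 = [17; 1,2,1,1,2,1,34, …], period ℓ=7 (odd) → k=13
i=0: a=17 ⇒ p=17, q=1
…
i=2: a=2 ⇒ p=53, q=3
…
i=4: a=1 ⇒ p=124, q=7
…
i=11: a=1 ⇒ p=109882, q=6201
i=12: a=2 ⇒ p=282617, q=15949
i=13: a=1 ⇒ p=392499, q=22150
→ (392499, 22150).  Check: 392499²=154055465001, 314·22150²=154055465000, difference 1.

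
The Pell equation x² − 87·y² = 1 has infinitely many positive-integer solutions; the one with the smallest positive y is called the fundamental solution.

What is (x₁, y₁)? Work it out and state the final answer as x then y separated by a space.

√87 → a₀=9, period (3,18); ℓ=2 even so k=1
a_0=9:  p_0=9·1+0=9,  q_0=9·0+1=1
a_1=3:  p_1=3·9+1=28,  q_1=3·1+0=3
→ (28, 3).  Check: 28²=784, 87·3²=783, difference 1.

28 3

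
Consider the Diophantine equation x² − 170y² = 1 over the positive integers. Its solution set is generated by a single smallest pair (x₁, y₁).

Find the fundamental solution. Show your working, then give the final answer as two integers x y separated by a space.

√170 = [13; 26, …], period ℓ=1 (odd) → k=1
k=0  a_k=13  p_k/q_k = 13/1
k=1  a_k=26  p_k/q_k = 339/26
fundamental: x₁=339, y₁=26  (since 114921 − 170·676 = 1)

339 26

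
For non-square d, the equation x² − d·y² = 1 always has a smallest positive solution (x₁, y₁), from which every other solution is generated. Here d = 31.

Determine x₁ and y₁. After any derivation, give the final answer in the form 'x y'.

1520 273

√31 → a₀=5, period (1,1,3,5,3,1,1,10); ℓ=8 even so k=7
i=0: a=5 ⇒ p=5, q=1
i=1: a=1 ⇒ p=6, q=1
i=2: a=1 ⇒ p=11, q=2
i=3: a=3 ⇒ p=39, q=7
i=4: a=5 ⇒ p=206, q=37
i=5: a=3 ⇒ p=657, q=118
i=6: a=1 ⇒ p=863, q=155
i=7: a=1 ⇒ p=1520, q=273
→ (1520, 273).  Check: 1520²=2310400, 31·273²=2310399, difference 1.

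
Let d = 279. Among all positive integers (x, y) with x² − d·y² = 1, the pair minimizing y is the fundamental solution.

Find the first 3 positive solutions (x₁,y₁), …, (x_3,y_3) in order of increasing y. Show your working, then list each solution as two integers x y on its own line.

[16; 1,2,2,1,2,2,1,32] for √279; ℓ=8 ⇒ convergent index 7
step 0: (16, 1)  from 16·(1,0) + (0,1)
step 1: (17, 1)  from 1·(16,1) + (1,0)
…
step 3: (117, 7)  from 2·(50,3) + (17,1)
step 4: (167, 10)  from 1·(117,7) + (50,3)
step 5: (451, 27)  from 2·(167,10) + (117,7)
step 6: (1069, 64)  from 2·(451,27) + (167,10)
step 7: (1520, 91)  from 1·(1069,64) + (451,27)
→ (1520, 91).  Check: 1520²=2310400, 279·91²=2310399, difference 1.
(1520+91√279)^2 = 4620799 + 276640√279
(1520+91√279)^3 = 14047227440 + 840985509√279

1520 91
4620799 276640
14047227440 840985509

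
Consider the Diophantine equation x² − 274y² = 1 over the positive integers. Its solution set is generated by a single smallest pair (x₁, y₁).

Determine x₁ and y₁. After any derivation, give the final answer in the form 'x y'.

3959299 239190

d=274: √d = [16; 1,1,4,4,1,1,32] (ℓ=7, odd), read p_13/q_13
a_0=16:  p_0=16·1+0=16,  q_0=16·0+1=1
a_1=1:  p_1=1·16+1=17,  q_1=1·1+0=1
…
a_4=4:  p_4=4·149+33=629,  q_4=4·9+2=38
a_5=1:  p_5=1·629+149=778,  q_5=1·38+9=47
…
a_7=32:  p_7=32·1407+778=45802,  q_7=32·85+47=2767
…
a_9=1:  p_9=1·47209+45802=93011,  q_9=1·2852+2767=5619
a_10=4:  p_10=4·93011+47209=419253,  q_10=4·5619+2852=25328
…
a_12=1:  p_12=1·1770023+419253=2189276,  q_12=1·106931+25328=132259
a_13=1:  p_13=1·2189276+1770023=3959299,  q_13=1·132259+106931=239190
→ (3959299, 239190).  Check: 3959299²=15676048571401, 274·239190²=15676048571400, difference 1.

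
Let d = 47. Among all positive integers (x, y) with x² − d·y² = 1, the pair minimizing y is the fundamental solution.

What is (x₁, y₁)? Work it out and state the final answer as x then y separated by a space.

√47 = [6; 1,5,1,12, …], period ℓ=4 (even) → k=3
step 0: (6, 1)  from 6·(1,0) + (0,1)
step 1: (7, 1)  from 1·(6,1) + (1,0)
step 2: (41, 6)  from 5·(7,1) + (6,1)
step 3: (48, 7)  from 1·(41,6) + (7,1)
→ (48, 7).  Check: 48²=2304, 47·7²=2303, difference 1.

48 7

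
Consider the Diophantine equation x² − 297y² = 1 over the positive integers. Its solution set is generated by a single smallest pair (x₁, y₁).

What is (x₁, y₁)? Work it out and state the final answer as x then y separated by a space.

48599 2820

√297 → a₀=17, period (4,3,1,1,2,1,1,3,4,34); ℓ=10 even so k=9
step 0: (17, 1)  from 17·(1,0) + (0,1)
step 1: (69, 4)  from 4·(17,1) + (1,0)
step 2: (224, 13)  from 3·(69,4) + (17,1)
step 3: (293, 17)  from 1·(224,13) + (69,4)
…
step 6: (1844, 107)  from 1·(1327,77) + (517,30)
step 7: (3171, 184)  from 1·(1844,107) + (1327,77)
step 8: (11357, 659)  from 3·(3171,184) + (1844,107)
step 9: (48599, 2820)  from 4·(11357,659) + (3171,184)
fundamental: x₁=48599, y₁=2820  (since 2361862801 − 297·7952400 = 1)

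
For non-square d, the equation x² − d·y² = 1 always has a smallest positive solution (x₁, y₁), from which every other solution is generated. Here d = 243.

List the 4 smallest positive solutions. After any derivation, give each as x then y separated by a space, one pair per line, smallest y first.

√243 = [15; 1,1,2,3,15,3,2,1,1,30, …], period ℓ=10 (even) → k=9
a_0=15:  p_0=15·1+0=15,  q_0=15·0+1=1
…
a_5=15:  p_5=15·265+78=4053,  q_5=15·17+5=260
a_6=3:  p_6=3·4053+265=12424,  q_6=3·260+17=797
a_7=2:  p_7=2·12424+4053=28901,  q_7=2·797+260=1854
a_8=1:  p_8=1·28901+12424=41325,  q_8=1·1854+797=2651
a_9=1:  p_9=1·41325+28901=70226,  q_9=1·2651+1854=4505
→ (70226, 4505).  Check: 70226²=4931691076, 243·4505²=4931691075, difference 1.
n=2: (70226,4505)∘(70226,4505) = (70226·70226+243·4505·4505, 70226·4505+4505·70226) = (9863382151,632736260)
n=3: (9863382151,632736260)∘(70226,4505) = (70226·9863382151+243·4505·632736260, 70226·632736260+4505·9863382151) = (1385331749802026,88869073185015)
n=4: (1385331749802026,88869073185015)∘(70226,4505) = (70226·1385331749802026+243·4505·88869073185015, 70226·88869073185015+4505·1385331749802026) = (194572614913330773601,12481839066348990520)

70226 4505
9863382151 632736260
1385331749802026 88869073185015
194572614913330773601 12481839066348990520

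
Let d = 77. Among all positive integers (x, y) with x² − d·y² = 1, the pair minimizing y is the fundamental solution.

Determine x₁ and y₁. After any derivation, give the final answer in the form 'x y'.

√77 → a₀=8, period (1,3,2,3,1,16); ℓ=6 even so k=5
step 0: (8, 1)  from 8·(1,0) + (0,1)
…
step 2: (35, 4)  from 3·(9,1) + (8,1)
step 3: (79, 9)  from 2·(35,4) + (9,1)
step 4: (272, 31)  from 3·(79,9) + (35,4)
step 5: (351, 40)  from 1·(272,31) + (79,9)
→ (351, 40).  Check: 351²=123201, 77·40²=123200, difference 1.

351 40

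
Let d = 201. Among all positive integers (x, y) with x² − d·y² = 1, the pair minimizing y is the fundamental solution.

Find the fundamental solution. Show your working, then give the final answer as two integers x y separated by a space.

515095 36332

d=201: √d = [14; 5,1,1,1,2,…,1,5,28] (ℓ=14, even), read p_13/q_13
a_0=14:  p_0=14·1+0=14,  q_0=14·0+1=1
a_1=5:  p_1=5·14+1=71,  q_1=5·1+0=5
…
a_3=1:  p_3=1·85+71=156,  q_3=1·6+5=11
a_4=1:  p_4=1·156+85=241,  q_4=1·11+6=17
a_5=2:  p_5=2·241+156=638,  q_5=2·17+11=45
a_6=1:  p_6=1·638+241=879,  q_6=1·45+17=62
a_7=8:  p_7=8·879+638=7670,  q_7=8·62+45=541
…
a_10=1:  p_10=1·24768+8549=33317,  q_10=1·1747+603=2350
a_11=1:  p_11=1·33317+24768=58085,  q_11=1·2350+1747=4097
a_12=1:  p_12=1·58085+33317=91402,  q_12=1·4097+2350=6447
a_13=5:  p_13=5·91402+58085=515095,  q_13=5·6447+4097=36332
fundamental: x₁=515095, y₁=36332  (since 265322859025 − 201·1320014224 = 1)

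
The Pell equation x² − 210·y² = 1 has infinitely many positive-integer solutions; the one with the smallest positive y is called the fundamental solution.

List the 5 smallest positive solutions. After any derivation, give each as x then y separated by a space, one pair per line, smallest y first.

√210 → a₀=14, period (2,28); ℓ=2 even so k=1
i=0: a=14 ⇒ p=14, q=1
i=1: a=2 ⇒ p=29, q=2
→ (29, 2).  Check: 29²=841, 210·2²=840, difference 1.
(29+2√210)^2 = 1681 + 116√210
(29+2√210)^3 = 97469 + 6726√210
(29+2√210)^4 = 5651521 + 389992√210
(29+2√210)^5 = 327690749 + 22612810√210

29 2
1681 116
97469 6726
5651521 389992
327690749 22612810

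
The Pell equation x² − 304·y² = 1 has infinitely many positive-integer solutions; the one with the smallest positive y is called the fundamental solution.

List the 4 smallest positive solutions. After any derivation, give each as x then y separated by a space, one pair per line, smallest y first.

57799 3315
6681448801 383207370
772362118440199 44298005553945
89283516160768675201 5120760845641726740

d=304: √d = [17; 2,3,2,1,1,1,1,1,2,3,2,34] (ℓ=12, even), read p_11/q_11
a_0=17:  p_0=17·1+0=17,  q_0=17·0+1=1
a_1=2:  p_1=2·17+1=35,  q_1=2·1+0=2
…
a_3=2:  p_3=2·122+35=279,  q_3=2·7+2=16
a_4=1:  p_4=1·279+122=401,  q_4=1·16+7=23
a_5=1:  p_5=1·401+279=680,  q_5=1·23+16=39
a_6=1:  p_6=1·680+401=1081,  q_6=1·39+23=62
a_7=1:  p_7=1·1081+680=1761,  q_7=1·62+39=101
a_8=1:  p_8=1·1761+1081=2842,  q_8=1·101+62=163
a_9=2:  p_9=2·2842+1761=7445,  q_9=2·163+101=427
a_10=3:  p_10=3·7445+2842=25177,  q_10=3·427+163=1444
a_11=2:  p_11=2·25177+7445=57799,  q_11=2·1444+427=3315
→ (57799, 3315).  Check: 57799²=3340724401, 304·3315²=3340724400, difference 1.
k=2:  x_2 = 57799·57799+304·3315·3315 = 6681448801,  y_2 = 57799·3315+3315·57799 = 383207370
k=3:  x_3 = 57799·6681448801+304·3315·383207370 = 772362118440199,  y_3 = 57799·383207370+3315·6681448801 = 44298005553945
k=4:  x_4 = 57799·772362118440199+304·3315·44298005553945 = 89283516160768675201,  y_4 = 57799·44298005553945+3315·772362118440199 = 5120760845641726740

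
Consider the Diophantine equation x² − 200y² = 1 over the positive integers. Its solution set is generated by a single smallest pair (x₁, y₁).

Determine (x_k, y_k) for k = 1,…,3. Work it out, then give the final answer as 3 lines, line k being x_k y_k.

[14; 7,28] for √200; ℓ=2 ⇒ convergent index 1
k=0  a_k=14  p_k/q_k = 14/1
k=1  a_k=7  p_k/q_k = 99/7
(x₁, y₁) = (99, 7);  99² − 200·7² = 1 ✓
(x_2, y_2) = (99·99 + 200·7·7, 99·7 + 7·99) = (19601, 1386)
(x_3, y_3) = (99·19601 + 200·7·1386, 99·1386 + 7·19601) = (3880899, 274421)

99 7
19601 1386
3880899 274421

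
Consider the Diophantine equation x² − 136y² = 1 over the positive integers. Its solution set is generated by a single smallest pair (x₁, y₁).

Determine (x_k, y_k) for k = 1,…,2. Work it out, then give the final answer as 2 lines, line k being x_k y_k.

35 3
2449 210

d=136: √d = [11; 1,1,1,22] (ℓ=4, even), read p_3/q_3
k=0  a_k=11  p_k/q_k = 11/1
…
k=2  a_k=1  p_k/q_k = 23/2
k=3  a_k=1  p_k/q_k = 35/3
(x₁, y₁) = (35, 3);  35² − 136·3² = 1 ✓
(35+3√136)^2 = 2449 + 210√136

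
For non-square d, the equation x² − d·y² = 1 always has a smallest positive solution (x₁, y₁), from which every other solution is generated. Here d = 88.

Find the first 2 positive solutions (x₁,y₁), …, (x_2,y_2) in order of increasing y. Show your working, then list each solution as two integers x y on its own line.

197 21
77617 8274

d=88: √d = [9; 2,1,1,1,2,18] (ℓ=6, even), read p_5/q_5
i=0: a=9 ⇒ p=9, q=1
i=1: a=2 ⇒ p=19, q=2
i=2: a=1 ⇒ p=28, q=3
…
i=4: a=1 ⇒ p=75, q=8
i=5: a=2 ⇒ p=197, q=21
fundamental: x₁=197, y₁=21  (since 38809 − 88·441 = 1)
(197+21√88)^2 = 77617 + 8274√88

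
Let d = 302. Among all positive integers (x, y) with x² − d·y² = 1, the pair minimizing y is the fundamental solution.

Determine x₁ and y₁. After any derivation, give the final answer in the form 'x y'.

[17; 2,1,1,1,4,…,1,2,34] for √302; ℓ=16 ⇒ convergent index 15
a_0=17:  p_0=17·1+0=17,  q_0=17·0+1=1
…
a_2=1:  p_2=1·35+17=52,  q_2=1·2+1=3
…
a_7=1:  p_7=1·1425+643=2068,  q_7=1·82+37=119
a_8=16:  p_8=16·2068+1425=34513,  q_8=16·119+82=1986
…
a_10=2:  p_10=2·36581+34513=107675,  q_10=2·2105+1986=6196
…
a_12=1:  p_12=1·467281+107675=574956,  q_12=1·26889+6196=33085
a_13=1:  p_13=1·574956+467281=1042237,  q_13=1·33085+26889=59974
a_14=1:  p_14=1·1042237+574956=1617193,  q_14=1·59974+33085=93059
a_15=2:  p_15=2·1617193+1042237=4276623,  q_15=2·93059+59974=246092
fundamental: x₁=4276623, y₁=246092  (since 18289504284129 − 302·60561272464 = 1)

4276623 246092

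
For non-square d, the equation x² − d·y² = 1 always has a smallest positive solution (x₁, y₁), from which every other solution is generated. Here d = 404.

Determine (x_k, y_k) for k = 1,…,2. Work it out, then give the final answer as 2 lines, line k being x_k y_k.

201 10
80801 4020

√404 = [20; 10,40, …], period ℓ=2 (even) → k=1
i=0: a=20 ⇒ p=20, q=1
i=1: a=10 ⇒ p=201, q=10
(x₁, y₁) = (201, 10);  201² − 404·10² = 1 ✓
(201+10√404)^2 = 80801 + 4020√404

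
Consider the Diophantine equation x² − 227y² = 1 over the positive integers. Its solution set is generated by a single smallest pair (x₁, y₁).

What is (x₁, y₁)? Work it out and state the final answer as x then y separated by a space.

226 15

√227 = [15; 15,30, …], period ℓ=2 (even) → k=1
k=0  a_k=15  p_k/q_k = 15/1
k=1  a_k=15  p_k/q_k = 226/15
→ (226, 15).  Check: 226²=51076, 227·15²=51075, difference 1.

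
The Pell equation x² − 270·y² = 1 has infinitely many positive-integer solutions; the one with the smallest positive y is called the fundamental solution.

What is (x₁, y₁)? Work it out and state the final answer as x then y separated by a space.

√270 → a₀=16, period (2,3,6,3,2,32); ℓ=6 even so k=5
k=0  a_k=16  p_k/q_k = 16/1
k=1  a_k=2  p_k/q_k = 33/2
k=2  a_k=3  p_k/q_k = 115/7
k=3  a_k=6  p_k/q_k = 723/44
k=4  a_k=3  p_k/q_k = 2284/139
k=5  a_k=2  p_k/q_k = 5291/322
→ (5291, 322).  Check: 5291²=27994681, 270·322²=27994680, difference 1.

5291 322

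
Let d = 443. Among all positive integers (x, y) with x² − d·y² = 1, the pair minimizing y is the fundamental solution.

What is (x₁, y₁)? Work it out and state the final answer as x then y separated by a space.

442 21

√443 = [21; 21,42, …], period ℓ=2 (even) → k=1
k=0  a_k=21  p_k/q_k = 21/1
k=1  a_k=21  p_k/q_k = 442/21
→ (442, 21).  Check: 442²=195364, 443·21²=195363, difference 1.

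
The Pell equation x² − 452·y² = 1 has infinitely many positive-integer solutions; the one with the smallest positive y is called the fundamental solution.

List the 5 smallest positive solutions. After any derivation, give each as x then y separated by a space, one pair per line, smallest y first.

1204353 56648
2900932297217 136448377488
6987493029899166849 328664025545553880
16830816386073401651890177 791655010315592455701792
40540488414026331506287881514113 1906864173276900777578095047272

√452 = [21; 3,1,5,3,10,3,5,1,3,42, …], period ℓ=10 (even) → k=9
step 0: (21, 1)  from 21·(1,0) + (0,1)
step 1: (64, 3)  from 3·(21,1) + (1,0)
step 2: (85, 4)  from 1·(64,3) + (21,1)
step 3: (489, 23)  from 5·(85,4) + (64,3)
…
step 6: (49579, 2332)  from 3·(16009,753) + (1552,73)
step 7: (263904, 12413)  from 5·(49579,2332) + (16009,753)
step 8: (313483, 14745)  from 1·(263904,12413) + (49579,2332)
step 9: (1204353, 56648)  from 3·(313483,14745) + (263904,12413)
→ (1204353, 56648).  Check: 1204353²=1450466148609, 452·56648²=1450466148608, difference 1.
(1204353+56648√452)^2 = 2900932297217 + 136448377488√452
(1204353+56648√452)^3 = 6987493029899166849 + 328664025545553880√452
(1204353+56648√452)^4 = 16830816386073401651890177 + 791655010315592455701792√452
(1204353+56648√452)^5 = 40540488414026331506287881514113 + 1906864173276900777578095047272√452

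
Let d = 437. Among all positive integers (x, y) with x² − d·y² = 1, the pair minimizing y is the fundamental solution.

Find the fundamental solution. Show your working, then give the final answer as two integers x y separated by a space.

4599 220

√437 → a₀=20, period (1,9,2,9,1,40); ℓ=6 even so k=5
k=0  a_k=20  p_k/q_k = 20/1
…
k=4  a_k=9  p_k/q_k = 4160/199
k=5  a_k=1  p_k/q_k = 4599/220
→ (4599, 220).  Check: 4599²=21150801, 437·220²=21150800, difference 1.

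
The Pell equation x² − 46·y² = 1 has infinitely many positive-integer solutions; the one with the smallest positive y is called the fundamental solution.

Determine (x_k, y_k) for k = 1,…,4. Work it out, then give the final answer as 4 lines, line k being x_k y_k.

24335 3588
1184384449 174627960
57643991108495 8499142809612
2805533046066067201 413653280369188080

d=46: √d = [6; 1,3,1,1,2,6,2,1,1,3,1,12] (ℓ=12, even), read p_11/q_11
k=0  a_k=6  p_k/q_k = 6/1
k=1  a_k=1  p_k/q_k = 7/1
k=2  a_k=3  p_k/q_k = 27/4
k=3  a_k=1  p_k/q_k = 34/5
k=4  a_k=1  p_k/q_k = 61/9
k=5  a_k=2  p_k/q_k = 156/23
k=6  a_k=6  p_k/q_k = 997/147
k=7  a_k=2  p_k/q_k = 2150/317
…
k=9  a_k=1  p_k/q_k = 5297/781
k=10  a_k=3  p_k/q_k = 19038/2807
k=11  a_k=1  p_k/q_k = 24335/3588
→ (24335, 3588).  Check: 24335²=592192225, 46·3588²=592192224, difference 1.
(x_2, y_2) = (24335·24335 + 46·3588·3588, 24335·3588 + 3588·24335) = (1184384449, 174627960)
(x_3, y_3) = (24335·1184384449 + 46·3588·174627960, 24335·174627960 + 3588·1184384449) = (57643991108495, 8499142809612)
(x_4, y_4) = (24335·57643991108495 + 46·3588·8499142809612, 24335·8499142809612 + 3588·57643991108495) = (2805533046066067201, 413653280369188080)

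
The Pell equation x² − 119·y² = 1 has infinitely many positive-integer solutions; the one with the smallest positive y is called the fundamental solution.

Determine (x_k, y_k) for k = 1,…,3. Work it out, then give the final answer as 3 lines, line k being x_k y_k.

√119 = [10; 1,9,1,20, …], period ℓ=4 (even) → k=3
step 0: (10, 1)  from 10·(1,0) + (0,1)
step 1: (11, 1)  from 1·(10,1) + (1,0)
step 2: (109, 10)  from 9·(11,1) + (10,1)
step 3: (120, 11)  from 1·(109,10) + (11,1)
(x₁, y₁) = (120, 11);  120² − 119·11² = 1 ✓
n=2: (120,11)∘(120,11) = (120·120+119·11·11, 120·11+11·120) = (28799,2640)
n=3: (28799,2640)∘(120,11) = (120·28799+119·11·2640, 120·2640+11·28799) = (6911640,633589)

120 11
28799 2640
6911640 633589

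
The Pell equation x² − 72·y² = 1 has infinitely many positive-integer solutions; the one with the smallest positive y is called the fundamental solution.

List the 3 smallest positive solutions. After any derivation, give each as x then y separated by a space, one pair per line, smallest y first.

d=72: √d = [8; 2,16] (ℓ=2, even), read p_1/q_1
a_0=8:  p_0=8·1+0=8,  q_0=8·0+1=1
a_1=2:  p_1=2·8+1=17,  q_1=2·1+0=2
→ (17, 2).  Check: 17²=289, 72·2²=288, difference 1.
k=2:  x_2 = 17·17+72·2·2 = 577,  y_2 = 17·2+2·17 = 68
k=3:  x_3 = 17·577+72·2·68 = 19601,  y_3 = 17·68+2·577 = 2310

17 2
577 68
19601 2310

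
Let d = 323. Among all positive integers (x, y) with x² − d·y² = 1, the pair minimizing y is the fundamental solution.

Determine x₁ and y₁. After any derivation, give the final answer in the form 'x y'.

18 1

[17; 1,34] for √323; ℓ=2 ⇒ convergent index 1
k=0  a_k=17  p_k/q_k = 17/1
k=1  a_k=1  p_k/q_k = 18/1
(x₁, y₁) = (18, 1);  18² − 323·1² = 1 ✓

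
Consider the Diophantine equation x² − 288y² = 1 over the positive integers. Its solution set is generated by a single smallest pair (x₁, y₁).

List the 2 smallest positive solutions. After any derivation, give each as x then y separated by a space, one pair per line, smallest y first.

√288 = [16; 1,32, …], period ℓ=2 (even) → k=1
k=0  a_k=16  p_k/q_k = 16/1
k=1  a_k=1  p_k/q_k = 17/1
→ (17, 1).  Check: 17²=289, 288·1²=288, difference 1.
(17+1√288)^2 = 577 + 34√288

17 1
577 34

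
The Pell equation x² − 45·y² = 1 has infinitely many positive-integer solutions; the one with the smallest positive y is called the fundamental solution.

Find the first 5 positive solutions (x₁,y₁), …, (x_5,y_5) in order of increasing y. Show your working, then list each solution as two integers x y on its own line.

√45 → a₀=6, period (1,2,2,2,1,12); ℓ=6 even so k=5
a_0=6:  p_0=6·1+0=6,  q_0=6·0+1=1
…
a_4=2:  p_4=2·47+20=114,  q_4=2·7+3=17
a_5=1:  p_5=1·114+47=161,  q_5=1·17+7=24
fundamental: x₁=161, y₁=24  (since 25921 − 45·576 = 1)
(x_2, y_2) = (161·161 + 45·24·24, 161·24 + 24·161) = (51841, 7728)
(x_3, y_3) = (161·51841 + 45·24·7728, 161·7728 + 24·51841) = (16692641, 2488392)
(x_4, y_4) = (161·16692641 + 45·24·2488392, 161·2488392 + 24·16692641) = (5374978561, 801254496)
(x_5, y_5) = (161·5374978561 + 45·24·801254496, 161·801254496 + 24·5374978561) = (1730726404001, 258001459320)

161 24
51841 7728
16692641 2488392
5374978561 801254496
1730726404001 258001459320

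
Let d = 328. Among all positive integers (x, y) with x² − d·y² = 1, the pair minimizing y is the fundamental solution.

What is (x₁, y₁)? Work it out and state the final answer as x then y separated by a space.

163 9

√328 → a₀=18, period (9,36); ℓ=2 even so k=1
k=0  a_k=18  p_k/q_k = 18/1
k=1  a_k=9  p_k/q_k = 163/9
→ (163, 9).  Check: 163²=26569, 328·9²=26568, difference 1.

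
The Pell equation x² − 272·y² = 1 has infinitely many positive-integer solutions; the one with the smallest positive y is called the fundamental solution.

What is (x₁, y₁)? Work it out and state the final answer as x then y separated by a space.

33 2

[16; 2,32] for √272; ℓ=2 ⇒ convergent index 1
k=0  a_k=16  p_k/q_k = 16/1
k=1  a_k=2  p_k/q_k = 33/2
(x₁, y₁) = (33, 2);  33² − 272·2² = 1 ✓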